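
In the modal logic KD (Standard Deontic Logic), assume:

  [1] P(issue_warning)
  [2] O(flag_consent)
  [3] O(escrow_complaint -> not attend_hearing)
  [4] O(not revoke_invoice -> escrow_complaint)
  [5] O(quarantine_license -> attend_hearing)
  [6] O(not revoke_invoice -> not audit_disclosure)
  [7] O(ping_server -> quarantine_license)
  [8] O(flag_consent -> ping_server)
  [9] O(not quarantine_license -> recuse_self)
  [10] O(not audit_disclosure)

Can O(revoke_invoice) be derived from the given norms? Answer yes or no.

Yes

From premise 2 we have O(flag_consent).
Premise 8 is O(flag_consent -> ping_server); since O(flag_consent), deontic closure gives O(ping_server).
Premise 7 is O(ping_server -> quarantine_license); since O(ping_server), deontic closure gives O(quarantine_license).
Premise 5 is O(quarantine_license -> attend_hearing); since O(quarantine_license), deontic closure gives O(attend_hearing).
Premise 3 is O(escrow_complaint -> not attend_hearing); contrapositively O(attend_hearing -> not escrow_complaint). Since O(attend_hearing) holds, K gives O(not escrow_complaint).
The contrapositive of premise 4 (O(not revoke_invoice -> escrow_complaint)) is O(not escrow_complaint -> revoke_invoice), and O(not escrow_complaint) is already established, so O(revoke_invoice).
Premises 1, 6, 9, 10 do not contribute to this derivation.
So O(revoke_invoice) follows.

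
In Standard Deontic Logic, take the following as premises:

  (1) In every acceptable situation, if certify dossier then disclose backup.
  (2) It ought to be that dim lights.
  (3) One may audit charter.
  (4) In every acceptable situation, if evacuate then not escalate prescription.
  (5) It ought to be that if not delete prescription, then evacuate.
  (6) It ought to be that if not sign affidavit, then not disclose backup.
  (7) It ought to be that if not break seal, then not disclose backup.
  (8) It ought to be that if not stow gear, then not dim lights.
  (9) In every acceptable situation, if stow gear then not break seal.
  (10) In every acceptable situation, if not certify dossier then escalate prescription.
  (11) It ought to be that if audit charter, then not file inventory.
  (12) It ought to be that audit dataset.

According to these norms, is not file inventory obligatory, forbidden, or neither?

Neither

Premise 11 is O(audit_charter → ¬file_inventory), but O(audit_charter) is not derivable from the premises (the permission P(audit_charter) asserts only ¬O(¬audit_charter), not O(audit_charter)), so it does not yield O(¬file_inventory).
No premise or chain of K-axiom applications forces O(¬file_inventory), and none forces O(file_inventory). So ¬file_inventory is neither obligatory nor forbidden under these norms.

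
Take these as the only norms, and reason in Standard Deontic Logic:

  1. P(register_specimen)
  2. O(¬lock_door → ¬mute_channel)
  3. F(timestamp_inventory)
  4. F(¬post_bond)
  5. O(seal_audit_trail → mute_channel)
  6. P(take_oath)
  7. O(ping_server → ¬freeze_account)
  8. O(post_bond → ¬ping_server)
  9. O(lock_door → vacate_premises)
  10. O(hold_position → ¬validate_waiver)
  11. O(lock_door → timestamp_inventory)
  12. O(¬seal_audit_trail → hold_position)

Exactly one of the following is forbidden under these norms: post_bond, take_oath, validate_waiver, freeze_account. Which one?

validate_waiver

Premise 3 is F(timestamp_inventory), i.e. O(¬timestamp_inventory).
Premise 11 is O(lock_door → timestamp_inventory); contrapositively O(¬timestamp_inventory → ¬lock_door). Since O(¬timestamp_inventory) holds, K gives O(¬lock_door).
Applying K to premise 2 (O(¬lock_door → ¬mute_channel)) and O(¬lock_door) yields O(¬mute_channel).
Premise 5, O(seal_audit_trail → mute_channel), contraposes to O(¬mute_channel → ¬seal_audit_trail); with O(¬mute_channel) we get O(¬seal_audit_trail).
Premise 12 is O(¬seal_audit_trail → hold_position); since O(¬seal_audit_trail), deontic closure gives O(hold_position).
With premise 10, O(hold_position → ¬validate_waiver), the K-axiom yields O(¬validate_waiver).
So O(¬validate_waiver) holds, i.e. validate_waiver is forbidden. None of the other listed options is forbidden under the premises.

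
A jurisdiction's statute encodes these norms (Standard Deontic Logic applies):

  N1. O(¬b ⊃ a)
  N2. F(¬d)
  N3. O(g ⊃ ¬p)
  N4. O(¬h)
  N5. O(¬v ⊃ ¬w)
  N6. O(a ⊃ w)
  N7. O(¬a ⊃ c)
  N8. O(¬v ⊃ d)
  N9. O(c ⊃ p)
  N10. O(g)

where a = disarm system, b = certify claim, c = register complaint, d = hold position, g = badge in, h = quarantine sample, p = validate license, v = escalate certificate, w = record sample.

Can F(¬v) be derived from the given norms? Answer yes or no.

Yes

Premise 10 states O(g) outright.
Premise 3 is O(g ⊃ ¬p); since O(g), deontic closure gives O(¬p).
Premise 9 is O(c ⊃ p); contrapositively O(¬p ⊃ ¬c). Since O(¬p) holds, K gives O(¬c).
Premise 7 is O(¬a ⊃ c); contrapositively O(¬c ⊃ a). Since O(¬c) holds, K gives O(a).
Premise 6 is O(a ⊃ w); since O(a), deontic closure gives O(w).
Premise 5, O(¬v ⊃ ¬w), contraposes to O(w ⊃ v); with O(w) we get O(v).
Premises 1, 2, 4, 8 do not contribute to this derivation.
So O(v) holds, i.e. F(¬v). The claim follows.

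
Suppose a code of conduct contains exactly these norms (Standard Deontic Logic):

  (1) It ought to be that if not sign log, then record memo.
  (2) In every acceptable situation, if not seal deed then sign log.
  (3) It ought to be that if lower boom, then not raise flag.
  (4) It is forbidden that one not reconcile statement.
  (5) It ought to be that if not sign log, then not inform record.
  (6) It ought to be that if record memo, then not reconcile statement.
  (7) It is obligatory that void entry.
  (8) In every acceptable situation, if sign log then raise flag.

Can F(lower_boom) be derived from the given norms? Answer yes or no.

Premise 4 is F(¬reconcile_statement), i.e. O(reconcile_statement).
The contrapositive of premise 6 (O(record_memo → ¬reconcile_statement)) is O(reconcile_statement → ¬record_memo), and O(reconcile_statement) is already established, so O(¬record_memo).
The contrapositive of premise 1 (O(¬sign_log → record_memo)) is O(¬record_memo → sign_log), and O(¬record_memo) is already established, so O(sign_log).
From O(sign_log) and premise 8, O(sign_log → raise_flag), we obtain O(raise_flag).
Premise 3 is O(lower_boom → ¬raise_flag); contrapositively O(raise_flag → ¬lower_boom). Since O(raise_flag) holds, K gives O(¬lower_boom).
Premises 2, 5, 7 do not contribute to this derivation.
So O(¬lower_boom) holds, i.e. F(lower_boom). The claim follows.

Yes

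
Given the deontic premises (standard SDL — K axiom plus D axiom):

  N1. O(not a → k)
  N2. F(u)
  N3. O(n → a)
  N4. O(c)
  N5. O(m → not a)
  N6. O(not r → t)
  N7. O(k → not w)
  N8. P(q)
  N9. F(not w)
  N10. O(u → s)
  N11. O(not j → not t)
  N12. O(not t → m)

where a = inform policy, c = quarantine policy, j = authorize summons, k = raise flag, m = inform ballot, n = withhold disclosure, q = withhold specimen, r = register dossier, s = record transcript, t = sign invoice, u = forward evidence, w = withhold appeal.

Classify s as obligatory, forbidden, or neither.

Premise 10 is O(u → s), but O(u) is not derivable from the premises, so it does not yield O(s).
No premise or chain of K-axiom applications forces O(s), and none forces O(not s). So s is neither obligatory nor forbidden under these norms.

Neither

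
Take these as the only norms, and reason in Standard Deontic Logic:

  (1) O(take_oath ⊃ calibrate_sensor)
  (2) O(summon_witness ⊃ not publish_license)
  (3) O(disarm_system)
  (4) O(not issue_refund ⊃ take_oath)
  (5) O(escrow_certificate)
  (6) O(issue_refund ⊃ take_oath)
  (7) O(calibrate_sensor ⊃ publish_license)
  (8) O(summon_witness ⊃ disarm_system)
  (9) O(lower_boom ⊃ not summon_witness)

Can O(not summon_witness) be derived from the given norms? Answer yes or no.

Yes

Premises 4 and 6 cover both cases: O(not issue_refund ⊃ take_oath) and O(issue_refund ⊃ take_oath). Since not issue_refund ∨ issue_refund is a tautology, O(take_oath) follows.
Applying K to premise 1 (O(take_oath ⊃ calibrate_sensor)) and O(take_oath) yields O(calibrate_sensor).
From O(calibrate_sensor) and premise 7, O(calibrate_sensor ⊃ publish_license), we obtain O(publish_license).
Premise 2, O(summon_witness ⊃ not publish_license), contraposes to O(publish_license ⊃ not summon_witness); with O(publish_license) we get O(not summon_witness).
Premises 3, 5, 8, 9 do not contribute to this derivation.
So O(not summon_witness) follows.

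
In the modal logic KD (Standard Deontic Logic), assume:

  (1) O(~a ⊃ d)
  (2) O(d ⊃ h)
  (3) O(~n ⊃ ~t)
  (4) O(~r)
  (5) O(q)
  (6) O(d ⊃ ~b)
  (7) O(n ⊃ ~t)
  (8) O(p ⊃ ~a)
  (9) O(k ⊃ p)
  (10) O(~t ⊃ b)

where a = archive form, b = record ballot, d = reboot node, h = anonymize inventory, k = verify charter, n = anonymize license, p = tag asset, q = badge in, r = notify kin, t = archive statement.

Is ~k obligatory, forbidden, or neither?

Obligatory

By case analysis on ~n: premise 3 gives O(~n ⊃ ~t) and premise 7 gives O(n ⊃ ~t), so O(~t) either way.
Applying K to premise 10 (O(~t ⊃ b)) and O(~t) yields O(b).
The contrapositive of premise 6 (O(d ⊃ ~b)) is O(b ⊃ ~d), and O(b) is already established, so O(~d).
The contrapositive of premise 1 (O(~a ⊃ d)) is O(~d ⊃ a), and O(~d) is already established, so O(a).
Premise 8, O(p ⊃ ~a), contraposes to O(a ⊃ ~p); with O(a) we get O(~p).
Premise 9 is O(k ⊃ p); contrapositively O(~p ⊃ ~k). Since O(~p) holds, K gives O(~k).
Premises 2, 4, 5 do not contribute to this derivation.
Hence ~k is obligatory.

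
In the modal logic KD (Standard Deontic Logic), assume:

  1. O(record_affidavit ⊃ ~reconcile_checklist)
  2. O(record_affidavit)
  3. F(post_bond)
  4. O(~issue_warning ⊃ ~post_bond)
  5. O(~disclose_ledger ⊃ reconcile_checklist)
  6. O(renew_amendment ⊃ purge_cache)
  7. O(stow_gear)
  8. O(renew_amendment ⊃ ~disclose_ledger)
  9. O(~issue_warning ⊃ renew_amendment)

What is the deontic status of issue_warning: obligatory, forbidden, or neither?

Obligatory

Premise 2 states O(record_affidavit) outright.
Applying K to premise 1 (O(record_affidavit ⊃ ~reconcile_checklist)) and O(record_affidavit) yields O(~reconcile_checklist).
Premise 5 is O(~disclose_ledger ⊃ reconcile_checklist); contrapositively O(~reconcile_checklist ⊃ disclose_ledger). Since O(~reconcile_checklist) holds, K gives O(disclose_ledger).
Premise 8 is O(renew_amendment ⊃ ~disclose_ledger); contrapositively O(disclose_ledger ⊃ ~renew_amendment). Since O(disclose_ledger) holds, K gives O(~renew_amendment).
The contrapositive of premise 9 (O(~issue_warning ⊃ renew_amendment)) is O(~renew_amendment ⊃ issue_warning), and O(~renew_amendment) is already established, so O(issue_warning).
Premises 3, 4, 6, 7 do not contribute to this derivation.
Hence issue_warning is obligatory.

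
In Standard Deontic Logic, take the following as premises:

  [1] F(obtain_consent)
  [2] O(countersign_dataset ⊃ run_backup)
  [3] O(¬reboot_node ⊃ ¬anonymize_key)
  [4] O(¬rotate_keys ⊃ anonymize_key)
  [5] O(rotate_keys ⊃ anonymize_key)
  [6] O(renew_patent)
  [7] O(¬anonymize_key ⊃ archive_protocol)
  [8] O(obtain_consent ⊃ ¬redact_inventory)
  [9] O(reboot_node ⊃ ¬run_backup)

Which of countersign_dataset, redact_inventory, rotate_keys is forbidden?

countersign_dataset

By case analysis on ¬rotate_keys: premise 4 gives O(¬rotate_keys ⊃ anonymize_key) and premise 5 gives O(rotate_keys ⊃ anonymize_key), so O(anonymize_key) either way.
The contrapositive of premise 3 (O(¬reboot_node ⊃ ¬anonymize_key)) is O(anonymize_key ⊃ reboot_node), and O(anonymize_key) is already established, so O(reboot_node).
With premise 9, O(reboot_node ⊃ ¬run_backup), the K-axiom yields O(¬run_backup).
Premise 2, O(countersign_dataset ⊃ run_backup), contraposes to O(¬run_backup ⊃ ¬countersign_dataset); with O(¬run_backup) we get O(¬countersign_dataset).
So O(¬countersign_dataset) holds, i.e. countersign_dataset is forbidden. None of the other listed options is forbidden under the premises.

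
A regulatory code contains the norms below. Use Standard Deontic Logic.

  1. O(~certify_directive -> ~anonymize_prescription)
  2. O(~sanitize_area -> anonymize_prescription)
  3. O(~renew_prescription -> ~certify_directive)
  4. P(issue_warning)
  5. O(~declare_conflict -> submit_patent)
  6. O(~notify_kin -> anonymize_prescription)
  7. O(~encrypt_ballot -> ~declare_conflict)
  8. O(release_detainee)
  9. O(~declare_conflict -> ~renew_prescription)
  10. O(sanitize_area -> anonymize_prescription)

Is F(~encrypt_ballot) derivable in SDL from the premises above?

Premises 2 and 10 cover both cases: O(~sanitize_area -> anonymize_prescription) and O(sanitize_area -> anonymize_prescription). Since ~sanitize_area ∨ sanitize_area is a tautology, O(anonymize_prescription) follows.
The contrapositive of premise 1 (O(~certify_directive -> ~anonymize_prescription)) is O(anonymize_prescription -> certify_directive), and O(anonymize_prescription) is already established, so O(certify_directive).
Premise 3, O(~renew_prescription -> ~certify_directive), contraposes to O(certify_directive -> renew_prescription); with O(certify_directive) we get O(renew_prescription).
Premise 9, O(~declare_conflict -> ~renew_prescription), contraposes to O(renew_prescription -> declare_conflict); with O(renew_prescription) we get O(declare_conflict).
Premise 7 is O(~encrypt_ballot -> ~declare_conflict); contrapositively O(declare_conflict -> encrypt_ballot). Since O(declare_conflict) holds, K gives O(encrypt_ballot).
Premises 4, 5, 6, 8 do not contribute to this derivation.
So O(encrypt_ballot) holds, i.e. F(~encrypt_ballot). The claim follows.

Yes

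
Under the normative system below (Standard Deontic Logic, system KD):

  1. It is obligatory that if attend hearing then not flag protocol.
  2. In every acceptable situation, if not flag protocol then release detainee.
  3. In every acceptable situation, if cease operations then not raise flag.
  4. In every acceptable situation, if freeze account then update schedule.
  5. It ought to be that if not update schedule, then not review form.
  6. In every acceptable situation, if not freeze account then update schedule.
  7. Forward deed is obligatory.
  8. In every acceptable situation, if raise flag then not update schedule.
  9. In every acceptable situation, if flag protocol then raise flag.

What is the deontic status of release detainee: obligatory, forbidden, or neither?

Obligatory

Premises 6 and 4 are O(¬freeze_account → update_schedule) and O(freeze_account → update_schedule); every ideal world satisfies ¬freeze_account or freeze_account, so in either case update_schedule holds — hence O(update_schedule).
The contrapositive of premise 8 (O(raise_flag → ¬update_schedule)) is O(update_schedule → ¬raise_flag), and O(update_schedule) is already established, so O(¬raise_flag).
Premise 9, O(flag_protocol → raise_flag), contraposes to O(¬raise_flag → ¬flag_protocol); with O(¬raise_flag) we get O(¬flag_protocol).
From O(¬flag_protocol) and premise 2, O(¬flag_protocol → release_detainee), we obtain O(release_detainee).
Premises 1, 3, 5, 7 do not contribute to this derivation.
Hence release_detainee is obligatory.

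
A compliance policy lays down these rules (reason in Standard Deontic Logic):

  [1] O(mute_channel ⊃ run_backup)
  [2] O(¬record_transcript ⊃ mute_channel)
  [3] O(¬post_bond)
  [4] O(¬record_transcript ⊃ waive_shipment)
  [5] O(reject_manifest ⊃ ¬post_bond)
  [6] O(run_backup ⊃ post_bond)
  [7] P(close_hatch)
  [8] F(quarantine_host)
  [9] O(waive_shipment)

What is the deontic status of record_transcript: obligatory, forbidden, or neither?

From premise 3 we have O(¬post_bond).
Premise 6, O(run_backup ⊃ post_bond), contraposes to O(¬post_bond ⊃ ¬run_backup); with O(¬post_bond) we get O(¬run_backup).
The contrapositive of premise 1 (O(mute_channel ⊃ run_backup)) is O(¬run_backup ⊃ ¬mute_channel), and O(¬run_backup) is already established, so O(¬mute_channel).
The contrapositive of premise 2 (O(¬record_transcript ⊃ mute_channel)) is O(¬mute_channel ⊃ record_transcript), and O(¬mute_channel) is already established, so O(record_transcript).
Premises 4, 5, 7, 8, 9 do not contribute to this derivation.
Hence record_transcript is obligatory.

Obligatory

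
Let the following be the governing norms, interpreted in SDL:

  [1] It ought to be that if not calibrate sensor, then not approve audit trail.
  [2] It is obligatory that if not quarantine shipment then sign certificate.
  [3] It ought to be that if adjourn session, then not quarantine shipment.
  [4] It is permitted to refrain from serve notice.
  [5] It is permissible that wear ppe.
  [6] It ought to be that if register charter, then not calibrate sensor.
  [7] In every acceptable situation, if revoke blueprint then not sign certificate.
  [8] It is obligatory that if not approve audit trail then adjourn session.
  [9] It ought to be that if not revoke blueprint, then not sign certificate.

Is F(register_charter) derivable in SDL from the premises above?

Yes

By case analysis on revoke_blueprint: premise 7 gives O(revoke_blueprint → ¬sign_certificate) and premise 9 gives O(¬revoke_blueprint → ¬sign_certificate), so O(¬sign_certificate) either way.
Premise 2 is O(¬quarantine_shipment → sign_certificate); contrapositively O(¬sign_certificate → quarantine_shipment). Since O(¬sign_certificate) holds, K gives O(quarantine_shipment).
Premise 3 is O(adjourn_session → ¬quarantine_shipment); contrapositively O(quarantine_shipment → ¬adjourn_session). Since O(quarantine_shipment) holds, K gives O(¬adjourn_session).
Premise 8 is O(¬approve_audit_trail → adjourn_session); contrapositively O(¬adjourn_session → approve_audit_trail). Since O(¬adjourn_session) holds, K gives O(approve_audit_trail).
The contrapositive of premise 1 (O(¬calibrate_sensor → ¬approve_audit_trail)) is O(approve_audit_trail → calibrate_sensor), and O(approve_audit_trail) is already established, so O(calibrate_sensor).
Premise 6, O(register_charter → ¬calibrate_sensor), contraposes to O(calibrate_sensor → ¬register_charter); with O(calibrate_sensor) we get O(¬register_charter).
Premises 4, 5 do not contribute to this derivation.
So O(¬register_charter) holds, i.e. F(register_charter). The claim follows.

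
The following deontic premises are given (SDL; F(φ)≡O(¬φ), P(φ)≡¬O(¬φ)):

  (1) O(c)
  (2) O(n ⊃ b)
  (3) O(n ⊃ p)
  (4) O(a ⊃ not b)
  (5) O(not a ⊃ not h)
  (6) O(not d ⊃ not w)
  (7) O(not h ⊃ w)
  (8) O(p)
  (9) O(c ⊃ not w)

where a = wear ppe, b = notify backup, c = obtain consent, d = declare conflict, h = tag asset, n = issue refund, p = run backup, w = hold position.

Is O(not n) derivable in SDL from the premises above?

Yes

Premise 1 gives O(c).
From O(c) and premise 9, O(c ⊃ not w), we obtain O(not w).
Premise 7 is O(not h ⊃ w); contrapositively O(not w ⊃ h). Since O(not w) holds, K gives O(h).
The contrapositive of premise 5 (O(not a ⊃ not h)) is O(h ⊃ a), and O(h) is already established, so O(a).
With premise 4, O(a ⊃ not b), the K-axiom yields O(not b).
The contrapositive of premise 2 (O(n ⊃ b)) is O(not b ⊃ not n), and O(not b) is already established, so O(not n).
Premises 3, 6, 8 do not contribute to this derivation.
So O(not n) follows.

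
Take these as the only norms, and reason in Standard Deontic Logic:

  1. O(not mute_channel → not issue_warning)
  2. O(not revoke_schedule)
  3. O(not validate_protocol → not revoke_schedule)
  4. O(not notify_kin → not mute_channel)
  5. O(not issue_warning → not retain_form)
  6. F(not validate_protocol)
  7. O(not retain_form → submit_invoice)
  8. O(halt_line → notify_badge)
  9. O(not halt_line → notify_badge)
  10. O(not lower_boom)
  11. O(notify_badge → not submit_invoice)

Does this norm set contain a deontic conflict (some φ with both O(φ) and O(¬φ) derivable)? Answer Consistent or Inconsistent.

Consistent

Premise 3 is O(not validate_protocol → not revoke_schedule); even if O(not revoke_schedule) held, inferring O(not validate_protocol) would be affirming the consequent — invalid.
So O(not validate_protocol) is not derivable, and the apparent clash with O(validate_protocol) does not arise.
A world satisfying every obligation exists (e.g. halt_line=false, issue_warning=true, lower_boom=false, mute_channel=true, notify_badge=true, notify_kin=true, retain_form=true, revoke_schedule=false, submit_invoice=false, validate_protocol=true); no atom is both obligatory and forbidden, so the set is consistent.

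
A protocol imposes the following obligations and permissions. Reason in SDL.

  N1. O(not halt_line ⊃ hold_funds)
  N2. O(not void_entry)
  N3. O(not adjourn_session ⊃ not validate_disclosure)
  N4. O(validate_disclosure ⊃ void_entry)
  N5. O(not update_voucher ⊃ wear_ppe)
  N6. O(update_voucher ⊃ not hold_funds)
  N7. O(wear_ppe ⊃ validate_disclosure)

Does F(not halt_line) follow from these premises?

Premise 2 states O(not void_entry) outright.
Premise 4, O(validate_disclosure ⊃ void_entry), contraposes to O(not void_entry ⊃ not validate_disclosure); with O(not void_entry) we get O(not validate_disclosure).
Premise 7 is O(wear_ppe ⊃ validate_disclosure); contrapositively O(not validate_disclosure ⊃ not wear_ppe). Since O(not validate_disclosure) holds, K gives O(not wear_ppe).
Premise 5, O(not update_voucher ⊃ wear_ppe), contraposes to O(not wear_ppe ⊃ update_voucher); with O(not wear_ppe) we get O(update_voucher).
Premise 6 is O(update_voucher ⊃ not hold_funds); since O(update_voucher), deontic closure gives O(not hold_funds).
Premise 1, O(not halt_line ⊃ hold_funds), contraposes to O(not hold_funds ⊃ halt_line); with O(not hold_funds) we get O(halt_line).
Premise 3 does not contribute to this derivation.
So O(halt_line) holds, i.e. F(not halt_line). The claim follows.

Yes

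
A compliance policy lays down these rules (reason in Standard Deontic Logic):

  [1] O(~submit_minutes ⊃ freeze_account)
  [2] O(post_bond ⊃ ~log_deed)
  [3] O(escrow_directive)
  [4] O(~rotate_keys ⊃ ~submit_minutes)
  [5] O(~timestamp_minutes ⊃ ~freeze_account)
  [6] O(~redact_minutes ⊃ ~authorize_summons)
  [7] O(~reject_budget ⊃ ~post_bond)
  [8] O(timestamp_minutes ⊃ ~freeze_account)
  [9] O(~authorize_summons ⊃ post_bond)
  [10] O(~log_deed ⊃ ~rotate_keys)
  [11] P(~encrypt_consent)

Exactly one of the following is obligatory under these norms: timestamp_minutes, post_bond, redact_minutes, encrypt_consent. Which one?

redact_minutes

Premises 8 and 5 are O(timestamp_minutes ⊃ ~freeze_account) and O(~timestamp_minutes ⊃ ~freeze_account); every ideal world satisfies timestamp_minutes or ~timestamp_minutes, so in either case ~freeze_account holds — hence O(~freeze_account).
The contrapositive of premise 1 (O(~submit_minutes ⊃ freeze_account)) is O(~freeze_account ⊃ submit_minutes), and O(~freeze_account) is already established, so O(submit_minutes).
The contrapositive of premise 4 (O(~rotate_keys ⊃ ~submit_minutes)) is O(submit_minutes ⊃ rotate_keys), and O(submit_minutes) is already established, so O(rotate_keys).
The contrapositive of premise 10 (O(~log_deed ⊃ ~rotate_keys)) is O(rotate_keys ⊃ log_deed), and O(rotate_keys) is already established, so O(log_deed).
Premise 2, O(post_bond ⊃ ~log_deed), contraposes to O(log_deed ⊃ ~post_bond); with O(log_deed) we get O(~post_bond).
The contrapositive of premise 9 (O(~authorize_summons ⊃ post_bond)) is O(~post_bond ⊃ authorize_summons), and O(~post_bond) is already established, so O(authorize_summons).
Premise 6, O(~redact_minutes ⊃ ~authorize_summons), contraposes to O(authorize_summons ⊃ redact_minutes); with O(authorize_summons) we get O(redact_minutes).
So O(redact_minutes) holds — redact_minutes is obligatory. None of the other listed options is made obligatory by any chain of premises.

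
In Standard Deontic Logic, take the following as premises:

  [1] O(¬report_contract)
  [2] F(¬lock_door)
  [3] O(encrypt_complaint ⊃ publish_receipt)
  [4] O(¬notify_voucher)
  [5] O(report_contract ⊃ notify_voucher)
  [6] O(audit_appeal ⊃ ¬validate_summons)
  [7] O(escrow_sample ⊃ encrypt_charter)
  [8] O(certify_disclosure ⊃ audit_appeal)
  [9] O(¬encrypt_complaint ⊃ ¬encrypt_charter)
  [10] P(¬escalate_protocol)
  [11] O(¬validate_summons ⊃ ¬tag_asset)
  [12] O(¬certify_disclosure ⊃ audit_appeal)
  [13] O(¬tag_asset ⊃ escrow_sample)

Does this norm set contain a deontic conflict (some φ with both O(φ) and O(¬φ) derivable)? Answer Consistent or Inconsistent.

Consistent

Premise 5 is O(report_contract ⊃ notify_voucher), but O(report_contract) is not derivable from the premises, so it does not yield O(notify_voucher).
So O(notify_voucher) is not derivable, and the apparent clash with O(¬notify_voucher) does not arise.
A world satisfying every obligation exists (e.g. audit_appeal=true, certify_disclosure=false, encrypt_charter=true, encrypt_complaint=true, escalate_protocol=false, escrow_sample=true, lock_door=true, notify_voucher=false, publish_receipt=true, report_contract=false, tag_asset=false, validate_summons=false); no atom is both obligatory and forbidden, so the set is consistent.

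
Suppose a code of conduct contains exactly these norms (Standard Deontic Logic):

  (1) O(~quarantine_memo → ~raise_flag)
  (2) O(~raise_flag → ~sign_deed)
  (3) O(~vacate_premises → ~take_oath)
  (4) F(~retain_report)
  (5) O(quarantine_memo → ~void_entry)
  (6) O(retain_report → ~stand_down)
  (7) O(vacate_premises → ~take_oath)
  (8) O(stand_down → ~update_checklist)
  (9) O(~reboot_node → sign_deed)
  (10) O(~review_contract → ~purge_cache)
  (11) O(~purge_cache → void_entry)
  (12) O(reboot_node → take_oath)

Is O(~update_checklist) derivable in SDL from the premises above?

Premise 8 is O(stand_down → ~update_checklist), but O(stand_down) is not derivable from the premises, so it does not yield O(~update_checklist).
No other premise forces O(~update_checklist). An ideal world satisfying every premise can still have ~update_checklist false, so O(~update_checklist) is not derivable.

No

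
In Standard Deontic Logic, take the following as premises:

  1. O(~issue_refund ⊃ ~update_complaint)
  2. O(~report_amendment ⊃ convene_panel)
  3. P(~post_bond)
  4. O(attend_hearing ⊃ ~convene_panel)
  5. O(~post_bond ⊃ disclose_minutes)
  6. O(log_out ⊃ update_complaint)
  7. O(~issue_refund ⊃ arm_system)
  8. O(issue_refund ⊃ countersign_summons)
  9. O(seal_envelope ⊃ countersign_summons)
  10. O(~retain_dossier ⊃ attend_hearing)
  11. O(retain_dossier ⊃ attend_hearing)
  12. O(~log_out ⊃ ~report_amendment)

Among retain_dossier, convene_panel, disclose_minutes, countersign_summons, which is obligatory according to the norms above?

Premises 11 and 10 are O(retain_dossier ⊃ attend_hearing) and O(~retain_dossier ⊃ attend_hearing); every ideal world satisfies retain_dossier or ~retain_dossier, so in either case attend_hearing holds — hence O(attend_hearing).
From O(attend_hearing) and premise 4, O(attend_hearing ⊃ ~convene_panel), we obtain O(~convene_panel).
The contrapositive of premise 2 (O(~report_amendment ⊃ convene_panel)) is O(~convene_panel ⊃ report_amendment), and O(~convene_panel) is already established, so O(report_amendment).
Premise 12 is O(~log_out ⊃ ~report_amendment); contrapositively O(report_amendment ⊃ log_out). Since O(report_amendment) holds, K gives O(log_out).
From O(log_out) and premise 6, O(log_out ⊃ update_complaint), we obtain O(update_complaint).
Premise 1 is O(~issue_refund ⊃ ~update_complaint); contrapositively O(update_complaint ⊃ issue_refund). Since O(update_complaint) holds, K gives O(issue_refund).
Premise 8 is O(issue_refund ⊃ countersign_summons); since O(issue_refund), deontic closure gives O(countersign_summons).
So O(countersign_summons) holds — countersign_summons is obligatory. None of the other listed options is made obligatory by any chain of premises.

countersign_summons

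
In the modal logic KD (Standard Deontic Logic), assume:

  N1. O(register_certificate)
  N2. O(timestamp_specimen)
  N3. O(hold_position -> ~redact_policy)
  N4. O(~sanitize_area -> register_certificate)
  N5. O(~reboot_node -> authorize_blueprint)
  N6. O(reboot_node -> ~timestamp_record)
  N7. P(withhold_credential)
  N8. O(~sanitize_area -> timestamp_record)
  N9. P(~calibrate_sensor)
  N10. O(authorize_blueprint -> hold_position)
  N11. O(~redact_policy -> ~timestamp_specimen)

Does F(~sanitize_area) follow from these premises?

Premise 2 states O(timestamp_specimen) outright.
Premise 11, O(~redact_policy -> ~timestamp_specimen), contraposes to O(timestamp_specimen -> redact_policy); with O(timestamp_specimen) we get O(redact_policy).
Premise 3 is O(hold_position -> ~redact_policy); contrapositively O(redact_policy -> ~hold_position). Since O(redact_policy) holds, K gives O(~hold_position).
Premise 10 is O(authorize_blueprint -> hold_position); contrapositively O(~hold_position -> ~authorize_blueprint). Since O(~hold_position) holds, K gives O(~authorize_blueprint).
Premise 5, O(~reboot_node -> authorize_blueprint), contraposes to O(~authorize_blueprint -> reboot_node); with O(~authorize_blueprint) we get O(reboot_node).
Premise 6 is O(reboot_node -> ~timestamp_record); since O(reboot_node), deontic closure gives O(~timestamp_record).
Premise 8, O(~sanitize_area -> timestamp_record), contraposes to O(~timestamp_record -> sanitize_area); with O(~timestamp_record) we get O(sanitize_area).
Premises 1, 4, 7, 9 do not contribute to this derivation.
So O(sanitize_area) holds, i.e. F(~sanitize_area). The claim follows.

Yes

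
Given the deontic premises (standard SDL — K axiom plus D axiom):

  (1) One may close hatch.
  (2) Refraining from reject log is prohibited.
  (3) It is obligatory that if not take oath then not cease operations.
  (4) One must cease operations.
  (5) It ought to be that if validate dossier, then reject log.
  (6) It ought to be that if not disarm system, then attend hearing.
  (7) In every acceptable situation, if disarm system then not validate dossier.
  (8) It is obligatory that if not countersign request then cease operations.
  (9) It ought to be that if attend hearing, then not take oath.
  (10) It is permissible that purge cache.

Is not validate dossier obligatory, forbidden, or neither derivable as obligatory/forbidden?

Premise 4 gives O(cease_operations).
Premise 3, O(¬take_oath → ¬cease_operations), contraposes to O(cease_operations → take_oath); with O(cease_operations) we get O(take_oath).
Premise 9 is O(attend_hearing → ¬take_oath); contrapositively O(take_oath → ¬attend_hearing). Since O(take_oath) holds, K gives O(¬attend_hearing).
Premise 6, O(¬disarm_system → attend_hearing), contraposes to O(¬attend_hearing → disarm_system); with O(¬attend_hearing) we get O(disarm_system).
Applying K to premise 7 (O(disarm_system → ¬validate_dossier)) and O(disarm_system) yields O(¬validate_dossier).
Premises 1, 2, 5, 8, 10 do not contribute to this derivation.
Hence ¬validate_dossier is obligatory.

Obligatory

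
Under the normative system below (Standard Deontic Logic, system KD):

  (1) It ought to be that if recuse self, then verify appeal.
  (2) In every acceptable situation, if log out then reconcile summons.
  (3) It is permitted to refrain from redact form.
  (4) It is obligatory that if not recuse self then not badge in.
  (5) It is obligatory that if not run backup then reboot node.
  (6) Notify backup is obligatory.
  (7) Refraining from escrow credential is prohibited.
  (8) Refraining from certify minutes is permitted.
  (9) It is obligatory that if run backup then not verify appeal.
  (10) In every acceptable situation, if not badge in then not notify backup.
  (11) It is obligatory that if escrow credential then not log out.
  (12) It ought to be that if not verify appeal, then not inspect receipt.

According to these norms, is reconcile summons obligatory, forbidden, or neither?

Premise 2 is O(log_out → reconcile_summons), but O(log_out) is not derivable from the premises, so it does not yield O(reconcile_summons).
No premise or chain of K-axiom applications forces O(reconcile_summons), and none forces O(¬reconcile_summons). So reconcile_summons is neither obligatory nor forbidden under these norms.

Neither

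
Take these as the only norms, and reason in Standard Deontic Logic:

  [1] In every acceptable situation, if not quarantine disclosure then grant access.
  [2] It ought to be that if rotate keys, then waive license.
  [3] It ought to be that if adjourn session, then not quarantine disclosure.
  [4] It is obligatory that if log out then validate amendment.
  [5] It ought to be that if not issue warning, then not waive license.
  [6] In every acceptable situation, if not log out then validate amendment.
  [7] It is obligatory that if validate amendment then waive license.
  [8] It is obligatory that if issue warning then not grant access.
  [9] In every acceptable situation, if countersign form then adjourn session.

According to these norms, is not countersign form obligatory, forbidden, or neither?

By case analysis on ¬log_out: premise 6 gives O(¬log_out → validate_amendment) and premise 4 gives O(log_out → validate_amendment), so O(validate_amendment) either way.
From O(validate_amendment) and premise 7, O(validate_amendment → waive_license), we obtain O(waive_license).
The contrapositive of premise 5 (O(¬issue_warning → ¬waive_license)) is O(waive_license → issue_warning), and O(waive_license) is already established, so O(issue_warning).
With premise 8, O(issue_warning → ¬grant_access), the K-axiom yields O(¬grant_access).
Premise 1, O(¬quarantine_disclosure → grant_access), contraposes to O(¬grant_access → quarantine_disclosure); with O(¬grant_access) we get O(quarantine_disclosure).
The contrapositive of premise 3 (O(adjourn_session → ¬quarantine_disclosure)) is O(quarantine_disclosure → ¬adjourn_session), and O(quarantine_disclosure) is already established, so O(¬adjourn_session).
The contrapositive of premise 9 (O(countersign_form → adjourn_session)) is O(¬adjourn_session → ¬countersign_form), and O(¬adjourn_session) is already established, so O(¬countersign_form).
Premise 2 does not contribute to this derivation.
Hence ¬countersign_form is obligatory.

Obligatory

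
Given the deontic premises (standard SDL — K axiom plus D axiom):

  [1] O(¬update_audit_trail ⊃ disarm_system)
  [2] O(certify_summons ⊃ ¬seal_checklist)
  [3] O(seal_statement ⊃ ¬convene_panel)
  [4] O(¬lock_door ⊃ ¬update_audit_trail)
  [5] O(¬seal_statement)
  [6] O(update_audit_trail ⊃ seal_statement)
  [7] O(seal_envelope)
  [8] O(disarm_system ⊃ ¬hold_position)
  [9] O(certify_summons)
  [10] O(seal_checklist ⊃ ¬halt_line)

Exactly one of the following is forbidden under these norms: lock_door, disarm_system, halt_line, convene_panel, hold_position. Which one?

hold_position

Premise 5 gives O(¬seal_statement).
Premise 6 is O(update_audit_trail ⊃ seal_statement); contrapositively O(¬seal_statement ⊃ ¬update_audit_trail). Since O(¬seal_statement) holds, K gives O(¬update_audit_trail).
Applying K to premise 1 (O(¬update_audit_trail ⊃ disarm_system)) and O(¬update_audit_trail) yields O(disarm_system).
Premise 8 is O(disarm_system ⊃ ¬hold_position); since O(disarm_system), deontic closure gives O(¬hold_position).
So O(¬hold_position) holds, i.e. hold_position is forbidden. None of the other listed options is forbidden under the premises.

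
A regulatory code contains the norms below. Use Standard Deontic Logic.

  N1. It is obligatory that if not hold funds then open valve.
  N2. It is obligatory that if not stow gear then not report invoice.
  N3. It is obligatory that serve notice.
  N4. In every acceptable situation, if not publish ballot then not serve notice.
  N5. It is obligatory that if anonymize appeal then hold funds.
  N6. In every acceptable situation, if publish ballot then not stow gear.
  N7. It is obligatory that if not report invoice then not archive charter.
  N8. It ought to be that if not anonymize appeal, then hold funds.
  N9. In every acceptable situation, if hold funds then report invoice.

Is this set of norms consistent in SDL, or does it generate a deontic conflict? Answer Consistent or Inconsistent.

Inconsistent

Premises 5 and 8 are O(anonymize_appeal → hold_funds) and O(¬anonymize_appeal → hold_funds); every ideal world satisfies anonymize_appeal or ¬anonymize_appeal, so in either case hold_funds holds — hence O(hold_funds).
Applying K to premise 9 (O(hold_funds → report_invoice)) and O(hold_funds) yields O(report_invoice).
Premise 2, O(¬stow_gear → ¬report_invoice), contraposes to O(report_invoice → stow_gear); with O(report_invoice) we get O(stow_gear).
The contrapositive of premise 6 (O(publish_ballot → ¬stow_gear)) is O(stow_gear → ¬publish_ballot), and O(stow_gear) is already established, so O(¬publish_ballot).
Applying K to premise 4 (O(¬publish_ballot → ¬serve_notice)) and O(¬publish_ballot) yields O(¬serve_notice).
However, premise 3 gives O(serve_notice).
We now have both O(¬serve_notice) and O(serve_notice) — serve_notice is simultaneously obligatory and forbidden, violating the D-axiom.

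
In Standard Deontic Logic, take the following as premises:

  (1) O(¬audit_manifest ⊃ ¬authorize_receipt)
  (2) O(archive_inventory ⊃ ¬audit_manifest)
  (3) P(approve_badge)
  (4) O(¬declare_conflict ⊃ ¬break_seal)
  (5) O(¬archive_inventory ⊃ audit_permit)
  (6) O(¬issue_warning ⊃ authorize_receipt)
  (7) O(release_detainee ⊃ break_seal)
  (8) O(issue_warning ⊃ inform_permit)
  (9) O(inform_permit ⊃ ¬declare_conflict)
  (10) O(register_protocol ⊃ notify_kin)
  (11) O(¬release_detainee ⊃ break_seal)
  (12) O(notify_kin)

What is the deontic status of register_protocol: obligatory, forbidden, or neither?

Premise 10 is O(register_protocol ⊃ notify_kin); even if O(notify_kin) held, inferring O(register_protocol) would be affirming the consequent — invalid.
No premise or chain of K-axiom applications forces O(register_protocol), and none forces O(¬register_protocol). So register_protocol is neither obligatory nor forbidden under these norms.

Neither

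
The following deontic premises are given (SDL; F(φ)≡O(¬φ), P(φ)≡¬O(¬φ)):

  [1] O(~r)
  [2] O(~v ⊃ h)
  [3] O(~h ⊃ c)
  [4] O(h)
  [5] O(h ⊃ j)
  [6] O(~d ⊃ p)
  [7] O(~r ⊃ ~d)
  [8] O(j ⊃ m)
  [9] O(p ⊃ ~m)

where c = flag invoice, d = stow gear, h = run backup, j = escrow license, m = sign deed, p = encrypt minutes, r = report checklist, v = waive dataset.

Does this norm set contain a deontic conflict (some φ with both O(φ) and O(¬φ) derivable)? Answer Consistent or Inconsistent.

Inconsistent

Premise 4 gives O(h).
Applying K to premise 5 (O(h ⊃ j)) and O(h) yields O(j).
From O(j) and premise 8, O(j ⊃ m), we obtain O(m).
The contrapositive of premise 9 (O(p ⊃ ~m)) is O(m ⊃ ~p), and O(m) is already established, so O(~p).
Premise 6 is O(~d ⊃ p); contrapositively O(~p ⊃ d). Since O(~p) holds, K gives O(d).
The contrapositive of premise 7 (O(~r ⊃ ~d)) is O(d ⊃ r), and O(d) is already established, so O(r).
Yet premise 1 states O(~r).
We now have both O(r) and O(~r) — r is simultaneously obligatory and forbidden, violating the D-axiom.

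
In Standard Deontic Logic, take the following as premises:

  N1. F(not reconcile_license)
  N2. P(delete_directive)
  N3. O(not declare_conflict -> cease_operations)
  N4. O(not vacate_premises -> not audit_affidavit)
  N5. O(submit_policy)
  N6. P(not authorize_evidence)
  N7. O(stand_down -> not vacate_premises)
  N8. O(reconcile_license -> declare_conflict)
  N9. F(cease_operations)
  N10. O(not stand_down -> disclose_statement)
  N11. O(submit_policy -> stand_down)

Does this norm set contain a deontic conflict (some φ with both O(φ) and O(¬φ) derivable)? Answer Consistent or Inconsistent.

Consistent

Premise 3 is O(not declare_conflict -> cease_operations), but O(not declare_conflict) is not derivable from the premises, so it does not yield O(cease_operations).
So O(cease_operations) is not derivable, and the apparent clash with O(not cease_operations) does not arise.
A world satisfying every obligation exists (e.g. audit_affidavit=false, authorize_evidence=false, cease_operations=false, declare_conflict=true, delete_directive=false, disclose_statement=false, reconcile_license=true, stand_down=true, submit_policy=true, vacate_premises=false); no atom is both obligatory and forbidden, so the set is consistent.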